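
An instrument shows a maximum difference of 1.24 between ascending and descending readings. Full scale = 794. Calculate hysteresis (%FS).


Hysteresis = (max difference / full scale) * 100%.
H = (1.24 / 794) * 100
H = 0.156 %FS

0.156 %FS


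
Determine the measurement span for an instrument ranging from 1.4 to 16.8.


Span = upper range - lower range.
Span = 16.8 - (1.4)
Span = 15.4

15.4


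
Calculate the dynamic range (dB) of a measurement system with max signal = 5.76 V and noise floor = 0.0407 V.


Dynamic range = 20 * log10(Vmax / Vnoise).
DR = 20 * log10(5.76 / 0.0407)
DR = 20 * log10(141.52)
DR = 43.02 dB

43.02 dB


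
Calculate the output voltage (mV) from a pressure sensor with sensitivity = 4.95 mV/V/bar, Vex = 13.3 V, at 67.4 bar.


Output = sensitivity * Vex * P.
Vout = 4.95 * 13.3 * 67.4
Vout = 65.835 * 67.4
Vout = 4437.28 mV

4437.28 mV


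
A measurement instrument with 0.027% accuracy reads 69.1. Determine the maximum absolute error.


Absolute error = (accuracy% / 100) * reading.
Error = (0.027 / 100) * 69.1
Error = 0.00027 * 69.1
Error = 0.0187

0.0187


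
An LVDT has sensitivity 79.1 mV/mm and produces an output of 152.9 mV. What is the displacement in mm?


Displacement = Vout / sensitivity.
d = 152.9 / 79.1
d = 1.933 mm

1.933 mm


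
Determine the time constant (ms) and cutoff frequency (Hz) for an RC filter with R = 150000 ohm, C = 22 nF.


Time constant: tau = R * C.
tau = 150000 * 2.20e-08 = 0.0033 s
tau = 3.3 ms
Cutoff frequency: fc = 1 / (2*pi*R*C).
fc = 1 / (2*pi*0.0033) = 48.23 Hz

tau = 3.3 ms, fc = 48.23 Hz


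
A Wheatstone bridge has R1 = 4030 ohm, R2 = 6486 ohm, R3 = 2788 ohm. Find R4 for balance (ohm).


At balance: R1*R4 = R2*R3, so R4 = R2*R3/R1.
R4 = 6486 * 2788 / 4030
R4 = 18082968 / 4030
R4 = 4487.09 ohm

4487.09 ohm


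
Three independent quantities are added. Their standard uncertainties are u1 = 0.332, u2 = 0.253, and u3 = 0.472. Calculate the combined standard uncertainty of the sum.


For a sum of independent quantities, uc = sqrt(u1^2 + u2^2 + u3^2).
uc = sqrt(0.332^2 + 0.253^2 + 0.472^2)
uc = sqrt(0.110224 + 0.064009 + 0.222784)
uc = 0.6301

0.6301


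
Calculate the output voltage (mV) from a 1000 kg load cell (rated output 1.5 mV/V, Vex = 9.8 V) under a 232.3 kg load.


Vout = rated_output * Vex * (load / capacity).
Vout = 1.5 * 9.8 * (232.3 / 1000)
Vout = 1.5 * 9.8 * 0.2323
Vout = 3.415 mV

3.415 mV


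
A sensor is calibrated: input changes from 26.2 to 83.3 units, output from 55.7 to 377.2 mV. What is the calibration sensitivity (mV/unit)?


Sensitivity = (y2 - y1) / (x2 - x1).
S = (377.2 - 55.7) / (83.3 - 26.2)
S = 321.5 / 57.1
S = 5.6305 mV/unit

5.6305 mV/unit


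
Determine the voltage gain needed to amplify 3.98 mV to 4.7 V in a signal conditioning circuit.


Gain = Vout / Vin (converting to same units).
G = 4.7 V / 3.98 mV
G = 4700.0 mV / 3.98 mV
G = 1180.9

1180.9


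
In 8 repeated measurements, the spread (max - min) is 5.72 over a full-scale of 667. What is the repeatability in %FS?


Repeatability = (spread / full scale) * 100%.
R = (5.72 / 667) * 100
R = 0.858 %FS

0.858 %FS


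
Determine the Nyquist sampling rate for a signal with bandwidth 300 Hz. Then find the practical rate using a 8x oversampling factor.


By Nyquist theorem, fs_min = 2 * fmax.
fs_min = 2 * 300 = 600 Hz
Practical rate = 8 * fs_min = 8 * 600 = 4800 Hz

fs_min = 600 Hz, fs_practical = 4800 Hz


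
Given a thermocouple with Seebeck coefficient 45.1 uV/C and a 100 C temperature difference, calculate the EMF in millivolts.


The thermocouple output V = sensitivity * dT.
V = 45.1 uV/C * 100 C
V = 4510.0 uV
V = 4.51 mV

4.51 mV


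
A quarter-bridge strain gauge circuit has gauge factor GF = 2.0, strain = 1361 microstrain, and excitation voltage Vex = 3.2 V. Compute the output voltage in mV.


Quarter bridge output: Vout = (GF * epsilon * Vex) / 4.
Vout = (2.0 * 1361e-6 * 3.2) / 4
Vout = 0.0087104 / 4 V
Vout = 0.0021776 V = 2.1776 mV

2.1776 mV


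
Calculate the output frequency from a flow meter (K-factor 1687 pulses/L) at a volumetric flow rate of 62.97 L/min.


Frequency = K * Q / 60 (converting L/min to L/s).
f = 1687 * 62.97 / 60
f = 106230.39 / 60
f = 1770.51 Hz

1770.51 Hz


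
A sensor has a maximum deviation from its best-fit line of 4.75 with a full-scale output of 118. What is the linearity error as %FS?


Linearity error = (max deviation / full scale) * 100%.
Linearity = (4.75 / 118) * 100
Linearity = 4.025 %FS

4.025 %FS


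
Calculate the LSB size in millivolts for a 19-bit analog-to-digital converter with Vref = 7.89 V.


The resolution (LSB) of an ADC is Vref / 2^n.
LSB = 7.89 / 2^19
LSB = 7.89 / 524288
LSB = 1.505e-05 V = 0.01504898 mV

0.01504898 mV


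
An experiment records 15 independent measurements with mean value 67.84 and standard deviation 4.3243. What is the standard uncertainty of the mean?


The standard uncertainty for Type A evaluation is u = s / sqrt(n).
u = 4.3243 / sqrt(15)
u = 4.3243 / 3.873
u = 1.1165

1.1165


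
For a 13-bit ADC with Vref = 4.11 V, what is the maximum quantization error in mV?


The maximum quantization error is +/- LSB/2.
LSB = Vref / 2^n = 4.11 / 8192 = 0.00050171 V
Max error = LSB / 2 = 0.00050171 / 2 = 0.00025085 V
Max error = 0.2509 mV

0.2509 mV


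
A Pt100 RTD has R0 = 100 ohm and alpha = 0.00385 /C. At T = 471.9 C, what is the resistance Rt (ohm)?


The RTD equation: Rt = R0 * (1 + alpha * T).
Rt = 100 * (1 + 0.00385 * 471.9)
Rt = 100 * (1 + 1.816815)
Rt = 100 * 2.816815
Rt = 281.682 ohm

281.682 ohm


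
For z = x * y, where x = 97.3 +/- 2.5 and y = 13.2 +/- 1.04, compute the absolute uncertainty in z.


For a product z = x*y, the relative uncertainty is:
uz/z = sqrt((ux/x)^2 + (uy/y)^2)
Relative uncertainties: ux/x = 2.5/97.3 = 0.025694
uy/y = 1.04/13.2 = 0.078788
z = 97.3 * 13.2 = 1284.4
uz = 1284.4 * sqrt(0.025694^2 + 0.078788^2) = 106.437

106.437


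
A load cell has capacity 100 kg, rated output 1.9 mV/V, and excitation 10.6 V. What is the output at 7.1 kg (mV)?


Vout = rated_output * Vex * (load / capacity).
Vout = 1.9 * 10.6 * (7.1 / 100)
Vout = 1.9 * 10.6 * 0.071
Vout = 1.43 mV

1.43 mV


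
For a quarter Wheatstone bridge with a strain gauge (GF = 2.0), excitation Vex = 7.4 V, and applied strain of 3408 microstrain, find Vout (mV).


Quarter bridge output: Vout = (GF * epsilon * Vex) / 4.
Vout = (2.0 * 3408e-6 * 7.4) / 4
Vout = 0.0504384 / 4 V
Vout = 0.0126096 V = 12.6096 mV

12.6096 mV


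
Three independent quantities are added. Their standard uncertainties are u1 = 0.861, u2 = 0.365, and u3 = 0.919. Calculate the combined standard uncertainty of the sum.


For a sum of independent quantities, uc = sqrt(u1^2 + u2^2 + u3^2).
uc = sqrt(0.861^2 + 0.365^2 + 0.919^2)
uc = sqrt(0.741321 + 0.133225 + 0.844561)
uc = 1.3111

1.3111


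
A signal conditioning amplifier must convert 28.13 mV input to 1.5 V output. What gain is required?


Gain = Vout / Vin (converting to same units).
G = 1.5 V / 28.13 mV
G = 1500.0 mV / 28.13 mV
G = 53.32

53.32


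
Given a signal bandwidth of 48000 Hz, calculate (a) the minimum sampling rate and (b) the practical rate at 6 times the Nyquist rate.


By Nyquist theorem, fs_min = 2 * fmax.
fs_min = 2 * 48000 = 96000 Hz
Practical rate = 6 * fs_min = 6 * 96000 = 576000 Hz

fs_min = 96000 Hz, fs_practical = 576000 Hz


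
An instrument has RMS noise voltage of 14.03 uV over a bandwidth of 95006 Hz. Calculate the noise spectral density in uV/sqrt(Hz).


Noise spectral density = Vrms / sqrt(BW).
NSD = 14.03 / sqrt(95006)
NSD = 14.03 / 308.2304
NSD = 0.0455 uV/sqrt(Hz)

0.0455 uV/sqrt(Hz)


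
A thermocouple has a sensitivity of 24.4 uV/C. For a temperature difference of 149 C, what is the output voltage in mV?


The thermocouple output V = sensitivity * dT.
V = 24.4 uV/C * 149 C
V = 3635.6 uV
V = 3.636 mV

3.636 mV


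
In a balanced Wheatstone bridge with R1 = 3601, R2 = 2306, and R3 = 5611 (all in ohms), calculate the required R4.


At balance: R1*R4 = R2*R3, so R4 = R2*R3/R1.
R4 = 2306 * 5611 / 3601
R4 = 12938966 / 3601
R4 = 3593.16 ohm

3593.16 ohm


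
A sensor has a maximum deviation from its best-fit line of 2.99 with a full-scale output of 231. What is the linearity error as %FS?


Linearity error = (max deviation / full scale) * 100%.
Linearity = (2.99 / 231) * 100
Linearity = 1.294 %FS

1.294 %FS


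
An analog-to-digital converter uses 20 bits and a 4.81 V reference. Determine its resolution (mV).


The resolution (LSB) of an ADC is Vref / 2^n.
LSB = 4.81 / 2^20
LSB = 4.81 / 1048576
LSB = 4.59e-06 V = 0.00458717 mV

0.00458717 mV


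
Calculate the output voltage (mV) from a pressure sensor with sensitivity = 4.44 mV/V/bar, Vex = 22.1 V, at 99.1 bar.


Output = sensitivity * Vex * P.
Vout = 4.44 * 22.1 * 99.1
Vout = 98.124 * 99.1
Vout = 9724.09 mV

9724.09 mV


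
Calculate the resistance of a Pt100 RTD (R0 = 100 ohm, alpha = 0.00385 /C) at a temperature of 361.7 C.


The RTD equation: Rt = R0 * (1 + alpha * T).
Rt = 100 * (1 + 0.00385 * 361.7)
Rt = 100 * (1 + 1.392545)
Rt = 100 * 2.392545
Rt = 239.255 ohm

239.255 ohm


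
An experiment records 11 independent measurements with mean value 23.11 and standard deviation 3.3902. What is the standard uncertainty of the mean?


The standard uncertainty for Type A evaluation is u = s / sqrt(n).
u = 3.3902 / sqrt(11)
u = 3.3902 / 3.3166
u = 1.0222

1.0222


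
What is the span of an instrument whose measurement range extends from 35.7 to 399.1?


Span = upper range - lower range.
Span = 399.1 - (35.7)
Span = 363.4

363.4


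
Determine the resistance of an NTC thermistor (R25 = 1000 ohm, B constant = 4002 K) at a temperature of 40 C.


NTC thermistor equation: Rt = R25 * exp(B * (1/T - 1/T25)).
T in Kelvin: 313.15 K, T25 = 298.15 K
1/T - 1/T25 = 1/313.15 - 1/298.15 = -0.00016066
B * (1/T - 1/T25) = 4002 * -0.00016066 = -0.643
Rt = 1000 * exp(-0.643) = 525.7 ohm

525.7 ohm


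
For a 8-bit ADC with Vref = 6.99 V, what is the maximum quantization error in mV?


The maximum quantization error is +/- LSB/2.
LSB = Vref / 2^n = 6.99 / 256 = 0.02730469 V
Max error = LSB / 2 = 0.02730469 / 2 = 0.01365234 V
Max error = 13.6523 mV

13.6523 mV


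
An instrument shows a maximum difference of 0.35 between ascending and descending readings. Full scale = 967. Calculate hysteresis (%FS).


Hysteresis = (max difference / full scale) * 100%.
H = (0.35 / 967) * 100
H = 0.036 %FS

0.036 %FS


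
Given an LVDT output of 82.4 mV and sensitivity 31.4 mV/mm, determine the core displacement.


Displacement = Vout / sensitivity.
d = 82.4 / 31.4
d = 2.624 mm

2.624 mm


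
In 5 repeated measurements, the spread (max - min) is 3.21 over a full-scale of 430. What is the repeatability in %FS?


Repeatability = (spread / full scale) * 100%.
R = (3.21 / 430) * 100
R = 0.747 %FS

0.747 %FS


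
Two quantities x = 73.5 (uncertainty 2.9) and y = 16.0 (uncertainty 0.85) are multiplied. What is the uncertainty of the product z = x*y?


For a product z = x*y, the relative uncertainty is:
uz/z = sqrt((ux/x)^2 + (uy/y)^2)
Relative uncertainties: ux/x = 2.9/73.5 = 0.039456
uy/y = 0.85/16.0 = 0.053125
z = 73.5 * 16.0 = 1176.0
uz = 1176.0 * sqrt(0.039456^2 + 0.053125^2) = 77.821

77.821


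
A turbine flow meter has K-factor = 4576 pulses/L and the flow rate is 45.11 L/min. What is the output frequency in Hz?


Frequency = K * Q / 60 (converting L/min to L/s).
f = 4576 * 45.11 / 60
f = 206423.36 / 60
f = 3440.39 Hz

3440.39 Hz


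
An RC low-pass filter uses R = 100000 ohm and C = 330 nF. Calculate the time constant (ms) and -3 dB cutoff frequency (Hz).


Time constant: tau = R * C.
tau = 100000 * 3.30e-07 = 0.033 s
tau = 33.0 ms
Cutoff frequency: fc = 1 / (2*pi*R*C).
fc = 1 / (2*pi*0.033) = 4.82 Hz

tau = 33.0 ms, fc = 4.82 Hz


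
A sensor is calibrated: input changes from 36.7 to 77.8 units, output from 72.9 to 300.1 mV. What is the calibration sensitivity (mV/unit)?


Sensitivity = (y2 - y1) / (x2 - x1).
S = (300.1 - 72.9) / (77.8 - 36.7)
S = 227.2 / 41.1
S = 5.528 mV/unit

5.528 mV/unit


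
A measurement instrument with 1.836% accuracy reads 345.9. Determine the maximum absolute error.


Absolute error = (accuracy% / 100) * reading.
Error = (1.836 / 100) * 345.9
Error = 0.01836 * 345.9
Error = 6.3507

6.3507


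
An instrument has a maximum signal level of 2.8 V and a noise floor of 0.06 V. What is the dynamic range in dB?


Dynamic range = 20 * log10(Vmax / Vnoise).
DR = 20 * log10(2.8 / 0.06)
DR = 20 * log10(46.67)
DR = 33.38 dB

33.38 dB


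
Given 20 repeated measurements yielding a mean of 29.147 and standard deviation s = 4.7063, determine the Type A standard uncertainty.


The standard uncertainty for Type A evaluation is u = s / sqrt(n).
u = 4.7063 / sqrt(20)
u = 4.7063 / 4.4721
u = 1.0524

1.0524


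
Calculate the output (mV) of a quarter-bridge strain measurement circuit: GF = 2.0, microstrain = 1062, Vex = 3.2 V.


Quarter bridge output: Vout = (GF * epsilon * Vex) / 4.
Vout = (2.0 * 1062e-6 * 3.2) / 4
Vout = 0.0067968 / 4 V
Vout = 0.0016992 V = 1.6992 mV

1.6992 mV


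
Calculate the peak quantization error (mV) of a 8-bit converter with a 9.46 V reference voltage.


The maximum quantization error is +/- LSB/2.
LSB = Vref / 2^n = 9.46 / 256 = 0.03695313 V
Max error = LSB / 2 = 0.03695313 / 2 = 0.01847656 V
Max error = 18.4766 mV

18.4766 mV


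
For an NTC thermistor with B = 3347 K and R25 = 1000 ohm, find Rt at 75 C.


NTC thermistor equation: Rt = R25 * exp(B * (1/T - 1/T25)).
T in Kelvin: 348.15 K, T25 = 298.15 K
1/T - 1/T25 = 1/348.15 - 1/298.15 = -0.00048169
B * (1/T - 1/T25) = 3347 * -0.00048169 = -1.6122
Rt = 1000 * exp(-1.6122) = 199.4 ohm

199.4 ohm


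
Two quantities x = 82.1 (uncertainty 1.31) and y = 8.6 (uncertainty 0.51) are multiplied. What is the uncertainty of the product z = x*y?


For a product z = x*y, the relative uncertainty is:
uz/z = sqrt((ux/x)^2 + (uy/y)^2)
Relative uncertainties: ux/x = 1.31/82.1 = 0.015956
uy/y = 0.51/8.6 = 0.059302
z = 82.1 * 8.6 = 706.1
uz = 706.1 * sqrt(0.015956^2 + 0.059302^2) = 43.36

43.36


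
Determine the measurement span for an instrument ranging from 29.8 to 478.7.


Span = upper range - lower range.
Span = 478.7 - (29.8)
Span = 448.9

448.9


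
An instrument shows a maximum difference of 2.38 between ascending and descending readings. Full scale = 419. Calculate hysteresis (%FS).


Hysteresis = (max difference / full scale) * 100%.
H = (2.38 / 419) * 100
H = 0.568 %FS

0.568 %FS


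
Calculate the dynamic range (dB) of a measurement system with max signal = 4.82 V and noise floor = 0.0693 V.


Dynamic range = 20 * log10(Vmax / Vnoise).
DR = 20 * log10(4.82 / 0.0693)
DR = 20 * log10(69.55)
DR = 36.85 dB

36.85 dB


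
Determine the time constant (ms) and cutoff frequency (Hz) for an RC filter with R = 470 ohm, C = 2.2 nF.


Time constant: tau = R * C.
tau = 470 * 2.20e-09 = 1.034e-06 s
tau = 0.001 ms
Cutoff frequency: fc = 1 / (2*pi*R*C).
fc = 1 / (2*pi*1.034e-06) = 153921.61 Hz

tau = 0.001 ms, fc = 153921.61 Hz


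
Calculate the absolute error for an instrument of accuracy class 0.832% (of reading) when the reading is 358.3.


Absolute error = (accuracy% / 100) * reading.
Error = (0.832 / 100) * 358.3
Error = 0.00832 * 358.3
Error = 2.9811

2.9811


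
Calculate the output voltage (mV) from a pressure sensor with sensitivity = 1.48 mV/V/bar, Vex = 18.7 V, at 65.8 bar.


Output = sensitivity * Vex * P.
Vout = 1.48 * 18.7 * 65.8
Vout = 27.676 * 65.8
Vout = 1821.08 mV

1821.08 mV


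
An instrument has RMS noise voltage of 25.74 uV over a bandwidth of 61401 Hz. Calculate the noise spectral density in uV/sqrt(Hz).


Noise spectral density = Vrms / sqrt(BW).
NSD = 25.74 / sqrt(61401)
NSD = 25.74 / 247.7923
NSD = 0.1039 uV/sqrt(Hz)

0.1039 uV/sqrt(Hz)


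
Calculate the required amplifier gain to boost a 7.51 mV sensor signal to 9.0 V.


Gain = Vout / Vin (converting to same units).
G = 9.0 V / 7.51 mV
G = 9000.0 mV / 7.51 mV
G = 1198.4

1198.4


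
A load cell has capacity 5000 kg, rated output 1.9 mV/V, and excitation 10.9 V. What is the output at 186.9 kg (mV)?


Vout = rated_output * Vex * (load / capacity).
Vout = 1.9 * 10.9 * (186.9 / 5000)
Vout = 1.9 * 10.9 * 0.03738
Vout = 0.774 mV

0.774 mV


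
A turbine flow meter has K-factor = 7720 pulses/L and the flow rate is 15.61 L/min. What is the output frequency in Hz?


Frequency = K * Q / 60 (converting L/min to L/s).
f = 7720 * 15.61 / 60
f = 120509.2 / 60
f = 2008.49 Hz

2008.49 Hz


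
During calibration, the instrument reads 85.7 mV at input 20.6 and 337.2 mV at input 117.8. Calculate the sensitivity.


Sensitivity = (y2 - y1) / (x2 - x1).
S = (337.2 - 85.7) / (117.8 - 20.6)
S = 251.5 / 97.2
S = 2.5874 mV/unit

2.5874 mV/unit


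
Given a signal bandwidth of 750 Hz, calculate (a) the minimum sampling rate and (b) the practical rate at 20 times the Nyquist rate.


By Nyquist theorem, fs_min = 2 * fmax.
fs_min = 2 * 750 = 1500 Hz
Practical rate = 20 * fs_min = 20 * 1500 = 30000 Hz

fs_min = 1500 Hz, fs_practical = 30000 Hz


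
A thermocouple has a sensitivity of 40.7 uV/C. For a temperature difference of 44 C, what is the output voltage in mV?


The thermocouple output V = sensitivity * dT.
V = 40.7 uV/C * 44 C
V = 1790.8 uV
V = 1.791 mV

1.791 mV


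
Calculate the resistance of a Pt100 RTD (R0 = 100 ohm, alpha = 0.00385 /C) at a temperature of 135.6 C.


The RTD equation: Rt = R0 * (1 + alpha * T).
Rt = 100 * (1 + 0.00385 * 135.6)
Rt = 100 * (1 + 0.52206)
Rt = 100 * 1.52206
Rt = 152.206 ohm

152.206 ohm


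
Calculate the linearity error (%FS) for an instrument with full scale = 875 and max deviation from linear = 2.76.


Linearity error = (max deviation / full scale) * 100%.
Linearity = (2.76 / 875) * 100
Linearity = 0.315 %FS

0.315 %FS


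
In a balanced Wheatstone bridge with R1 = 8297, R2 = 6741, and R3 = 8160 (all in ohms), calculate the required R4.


At balance: R1*R4 = R2*R3, so R4 = R2*R3/R1.
R4 = 6741 * 8160 / 8297
R4 = 55006560 / 8297
R4 = 6629.69 ohm

6629.69 ohm


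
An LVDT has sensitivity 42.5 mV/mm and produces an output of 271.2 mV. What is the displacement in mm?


Displacement = Vout / sensitivity.
d = 271.2 / 42.5
d = 6.381 mm

6.381 mm


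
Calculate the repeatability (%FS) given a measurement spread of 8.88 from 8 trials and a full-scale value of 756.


Repeatability = (spread / full scale) * 100%.
R = (8.88 / 756) * 100
R = 1.175 %FS

1.175 %FS


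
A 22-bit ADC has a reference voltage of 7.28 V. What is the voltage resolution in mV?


The resolution (LSB) of an ADC is Vref / 2^n.
LSB = 7.28 / 2^22
LSB = 7.28 / 4194304
LSB = 1.74e-06 V = 0.00173569 mV

0.00173569 mV


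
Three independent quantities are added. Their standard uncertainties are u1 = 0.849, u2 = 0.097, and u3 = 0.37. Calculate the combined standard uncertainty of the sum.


For a sum of independent quantities, uc = sqrt(u1^2 + u2^2 + u3^2).
uc = sqrt(0.849^2 + 0.097^2 + 0.37^2)
uc = sqrt(0.720801 + 0.009409 + 0.1369)
uc = 0.9312

0.9312


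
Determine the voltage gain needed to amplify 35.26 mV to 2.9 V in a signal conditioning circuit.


Gain = Vout / Vin (converting to same units).
G = 2.9 V / 35.26 mV
G = 2900.0 mV / 35.26 mV
G = 82.25

82.25


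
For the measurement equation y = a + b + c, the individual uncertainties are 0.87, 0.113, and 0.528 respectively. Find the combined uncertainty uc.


For a sum of independent quantities, uc = sqrt(u1^2 + u2^2 + u3^2).
uc = sqrt(0.87^2 + 0.113^2 + 0.528^2)
uc = sqrt(0.7569 + 0.012769 + 0.278784)
uc = 1.0239

1.0239


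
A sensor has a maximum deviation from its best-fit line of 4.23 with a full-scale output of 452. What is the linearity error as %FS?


Linearity error = (max deviation / full scale) * 100%.
Linearity = (4.23 / 452) * 100
Linearity = 0.936 %FS

0.936 %FS


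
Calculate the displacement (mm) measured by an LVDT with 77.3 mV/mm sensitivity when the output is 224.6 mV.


Displacement = Vout / sensitivity.
d = 224.6 / 77.3
d = 2.906 mm

2.906 mm


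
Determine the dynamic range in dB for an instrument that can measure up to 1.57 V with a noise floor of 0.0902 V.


Dynamic range = 20 * log10(Vmax / Vnoise).
DR = 20 * log10(1.57 / 0.0902)
DR = 20 * log10(17.41)
DR = 24.81 dB

24.81 dB


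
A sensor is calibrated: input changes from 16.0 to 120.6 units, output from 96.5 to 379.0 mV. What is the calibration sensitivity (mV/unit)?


Sensitivity = (y2 - y1) / (x2 - x1).
S = (379.0 - 96.5) / (120.6 - 16.0)
S = 282.5 / 104.6
S = 2.7008 mV/unit

2.7008 mV/unit


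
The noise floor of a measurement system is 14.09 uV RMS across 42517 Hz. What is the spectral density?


Noise spectral density = Vrms / sqrt(BW).
NSD = 14.09 / sqrt(42517)
NSD = 14.09 / 206.1965
NSD = 0.0683 uV/sqrt(Hz)

0.0683 uV/sqrt(Hz)


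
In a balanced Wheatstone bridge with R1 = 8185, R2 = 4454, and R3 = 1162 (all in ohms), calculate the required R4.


At balance: R1*R4 = R2*R3, so R4 = R2*R3/R1.
R4 = 4454 * 1162 / 8185
R4 = 5175548 / 8185
R4 = 632.32 ohm

632.32 ohm


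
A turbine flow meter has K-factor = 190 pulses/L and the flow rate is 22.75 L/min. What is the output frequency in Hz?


Frequency = K * Q / 60 (converting L/min to L/s).
f = 190 * 22.75 / 60
f = 4322.5 / 60
f = 72.04 Hz

72.04 Hz


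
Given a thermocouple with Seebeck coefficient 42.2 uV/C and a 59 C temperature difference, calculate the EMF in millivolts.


The thermocouple output V = sensitivity * dT.
V = 42.2 uV/C * 59 C
V = 2489.8 uV
V = 2.49 mV

2.49 mV


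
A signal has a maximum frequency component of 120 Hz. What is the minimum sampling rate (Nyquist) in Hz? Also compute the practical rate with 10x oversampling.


By Nyquist theorem, fs_min = 2 * fmax.
fs_min = 2 * 120 = 240 Hz
Practical rate = 10 * fs_min = 10 * 240 = 2400 Hz

fs_min = 240 Hz, fs_practical = 2400 Hz


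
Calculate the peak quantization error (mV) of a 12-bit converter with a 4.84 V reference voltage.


The maximum quantization error is +/- LSB/2.
LSB = Vref / 2^n = 4.84 / 4096 = 0.00118164 V
Max error = LSB / 2 = 0.00118164 / 2 = 0.00059082 V
Max error = 0.5908 mV

0.5908 mV


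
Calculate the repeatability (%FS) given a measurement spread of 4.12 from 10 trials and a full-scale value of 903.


Repeatability = (spread / full scale) * 100%.
R = (4.12 / 903) * 100
R = 0.456 %FS

0.456 %FS


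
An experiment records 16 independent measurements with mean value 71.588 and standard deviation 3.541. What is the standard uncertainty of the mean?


The standard uncertainty for Type A evaluation is u = s / sqrt(n).
u = 3.541 / sqrt(16)
u = 3.541 / 4.0
u = 0.8852

0.8852


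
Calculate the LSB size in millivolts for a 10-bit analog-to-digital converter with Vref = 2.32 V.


The resolution (LSB) of an ADC is Vref / 2^n.
LSB = 2.32 / 2^10
LSB = 2.32 / 1024
LSB = 0.00226562 V = 2.265625 mV

2.265625 mV


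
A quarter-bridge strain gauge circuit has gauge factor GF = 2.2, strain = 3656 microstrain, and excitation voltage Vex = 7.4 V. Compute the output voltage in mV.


Quarter bridge output: Vout = (GF * epsilon * Vex) / 4.
Vout = (2.2 * 3656e-6 * 7.4) / 4
Vout = 0.05951968 / 4 V
Vout = 0.01487992 V = 14.8799 mV

14.8799 mV


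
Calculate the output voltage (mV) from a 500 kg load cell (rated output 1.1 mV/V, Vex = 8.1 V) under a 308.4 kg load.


Vout = rated_output * Vex * (load / capacity).
Vout = 1.1 * 8.1 * (308.4 / 500)
Vout = 1.1 * 8.1 * 0.6168
Vout = 5.496 mV

5.496 mV


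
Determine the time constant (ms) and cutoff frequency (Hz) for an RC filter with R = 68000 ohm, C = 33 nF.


Time constant: tau = R * C.
tau = 68000 * 3.30e-08 = 0.002244 s
tau = 2.244 ms
Cutoff frequency: fc = 1 / (2*pi*R*C).
fc = 1 / (2*pi*0.002244) = 70.92 Hz

tau = 2.244 ms, fc = 70.92 Hz


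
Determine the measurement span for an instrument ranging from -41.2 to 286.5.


Span = upper range - lower range.
Span = 286.5 - (-41.2)
Span = 327.7

327.7


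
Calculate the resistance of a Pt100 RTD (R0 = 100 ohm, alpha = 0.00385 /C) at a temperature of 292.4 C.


The RTD equation: Rt = R0 * (1 + alpha * T).
Rt = 100 * (1 + 0.00385 * 292.4)
Rt = 100 * (1 + 1.12574)
Rt = 100 * 2.12574
Rt = 212.574 ohm

212.574 ohm


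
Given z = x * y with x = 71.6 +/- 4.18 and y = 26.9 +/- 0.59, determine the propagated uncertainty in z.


For a product z = x*y, the relative uncertainty is:
uz/z = sqrt((ux/x)^2 + (uy/y)^2)
Relative uncertainties: ux/x = 4.18/71.6 = 0.05838
uy/y = 0.59/26.9 = 0.021933
z = 71.6 * 26.9 = 1926.0
uz = 1926.0 * sqrt(0.05838^2 + 0.021933^2) = 120.116

120.116


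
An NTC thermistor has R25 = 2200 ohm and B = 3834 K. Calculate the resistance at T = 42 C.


NTC thermistor equation: Rt = R25 * exp(B * (1/T - 1/T25)).
T in Kelvin: 315.15 K, T25 = 298.15 K
1/T - 1/T25 = 1/315.15 - 1/298.15 = -0.00018092
B * (1/T - 1/T25) = 3834 * -0.00018092 = -0.6937
Rt = 2200 * exp(-0.6937) = 1099.4 ohm

1099.4 ohm


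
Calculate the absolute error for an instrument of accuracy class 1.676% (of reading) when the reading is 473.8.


Absolute error = (accuracy% / 100) * reading.
Error = (1.676 / 100) * 473.8
Error = 0.01676 * 473.8
Error = 7.9409

7.9409


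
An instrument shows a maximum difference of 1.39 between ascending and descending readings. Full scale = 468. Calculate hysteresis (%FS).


Hysteresis = (max difference / full scale) * 100%.
H = (1.39 / 468) * 100
H = 0.297 %FS

0.297 %FS


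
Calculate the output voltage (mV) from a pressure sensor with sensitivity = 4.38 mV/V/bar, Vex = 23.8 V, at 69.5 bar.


Output = sensitivity * Vex * P.
Vout = 4.38 * 23.8 * 69.5
Vout = 104.244 * 69.5
Vout = 7244.96 mV

7244.96 mV


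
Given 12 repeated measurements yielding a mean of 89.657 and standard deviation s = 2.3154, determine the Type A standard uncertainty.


The standard uncertainty for Type A evaluation is u = s / sqrt(n).
u = 2.3154 / sqrt(12)
u = 2.3154 / 3.4641
u = 0.6684

0.6684


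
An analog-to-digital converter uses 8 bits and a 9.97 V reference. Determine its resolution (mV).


The resolution (LSB) of an ADC is Vref / 2^n.
LSB = 9.97 / 2^8
LSB = 9.97 / 256
LSB = 0.03894531 V = 38.9453125 mV

38.9453125 mV


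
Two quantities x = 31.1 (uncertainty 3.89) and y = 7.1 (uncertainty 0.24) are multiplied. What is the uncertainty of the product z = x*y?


For a product z = x*y, the relative uncertainty is:
uz/z = sqrt((ux/x)^2 + (uy/y)^2)
Relative uncertainties: ux/x = 3.89/31.1 = 0.12508
uy/y = 0.24/7.1 = 0.033803
z = 31.1 * 7.1 = 220.8
uz = 220.8 * sqrt(0.12508^2 + 0.033803^2) = 28.61

28.61


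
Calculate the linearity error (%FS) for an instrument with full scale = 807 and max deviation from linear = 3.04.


Linearity error = (max deviation / full scale) * 100%.
Linearity = (3.04 / 807) * 100
Linearity = 0.377 %FS

0.377 %FS


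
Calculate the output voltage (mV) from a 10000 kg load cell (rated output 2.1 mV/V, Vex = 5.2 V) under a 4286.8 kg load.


Vout = rated_output * Vex * (load / capacity).
Vout = 2.1 * 5.2 * (4286.8 / 10000)
Vout = 2.1 * 5.2 * 0.42868
Vout = 4.681 mV

4.681 mV


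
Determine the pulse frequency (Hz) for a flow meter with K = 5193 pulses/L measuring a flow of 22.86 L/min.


Frequency = K * Q / 60 (converting L/min to L/s).
f = 5193 * 22.86 / 60
f = 118711.98 / 60
f = 1978.53 Hz

1978.53 Hz


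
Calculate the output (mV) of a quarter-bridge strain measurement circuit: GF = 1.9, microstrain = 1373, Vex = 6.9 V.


Quarter bridge output: Vout = (GF * epsilon * Vex) / 4.
Vout = (1.9 * 1373e-6 * 6.9) / 4
Vout = 0.01800003 / 4 V
Vout = 0.00450001 V = 4.5 mV

4.5 mV


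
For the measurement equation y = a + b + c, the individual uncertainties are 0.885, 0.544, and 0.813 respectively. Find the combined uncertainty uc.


For a sum of independent quantities, uc = sqrt(u1^2 + u2^2 + u3^2).
uc = sqrt(0.885^2 + 0.544^2 + 0.813^2)
uc = sqrt(0.783225 + 0.295936 + 0.660969)
uc = 1.3191

1.3191


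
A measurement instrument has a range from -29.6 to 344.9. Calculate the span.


Span = upper range - lower range.
Span = 344.9 - (-29.6)
Span = 374.5

374.5


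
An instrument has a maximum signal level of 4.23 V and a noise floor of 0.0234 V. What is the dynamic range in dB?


Dynamic range = 20 * log10(Vmax / Vnoise).
DR = 20 * log10(4.23 / 0.0234)
DR = 20 * log10(180.77)
DR = 45.14 dB

45.14 dB


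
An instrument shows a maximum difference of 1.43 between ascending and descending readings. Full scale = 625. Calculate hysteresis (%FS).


Hysteresis = (max difference / full scale) * 100%.
H = (1.43 / 625) * 100
H = 0.229 %FS

0.229 %FS


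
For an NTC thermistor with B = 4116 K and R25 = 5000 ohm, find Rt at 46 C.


NTC thermistor equation: Rt = R25 * exp(B * (1/T - 1/T25)).
T in Kelvin: 319.15 K, T25 = 298.15 K
1/T - 1/T25 = 1/319.15 - 1/298.15 = -0.00022069
B * (1/T - 1/T25) = 4116 * -0.00022069 = -0.9084
Rt = 5000 * exp(-0.9084) = 2015.9 ohm

2015.9 ohm


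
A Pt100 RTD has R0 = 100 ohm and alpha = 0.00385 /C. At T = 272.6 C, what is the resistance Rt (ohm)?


The RTD equation: Rt = R0 * (1 + alpha * T).
Rt = 100 * (1 + 0.00385 * 272.6)
Rt = 100 * (1 + 1.04951)
Rt = 100 * 2.04951
Rt = 204.951 ohm

204.951 ohm


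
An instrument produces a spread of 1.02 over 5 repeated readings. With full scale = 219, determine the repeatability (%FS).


Repeatability = (spread / full scale) * 100%.
R = (1.02 / 219) * 100
R = 0.466 %FS

0.466 %FS


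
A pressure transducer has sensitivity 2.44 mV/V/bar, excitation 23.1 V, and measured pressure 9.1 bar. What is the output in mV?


Output = sensitivity * Vex * P.
Vout = 2.44 * 23.1 * 9.1
Vout = 56.364 * 9.1
Vout = 512.91 mV

512.91 mV


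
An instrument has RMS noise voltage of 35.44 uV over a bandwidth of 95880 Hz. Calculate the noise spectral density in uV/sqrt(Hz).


Noise spectral density = Vrms / sqrt(BW).
NSD = 35.44 / sqrt(95880)
NSD = 35.44 / 309.645
NSD = 0.1145 uV/sqrt(Hz)

0.1145 uV/sqrt(Hz)


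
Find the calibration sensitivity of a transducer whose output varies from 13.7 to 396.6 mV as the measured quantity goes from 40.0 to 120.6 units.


Sensitivity = (y2 - y1) / (x2 - x1).
S = (396.6 - 13.7) / (120.6 - 40.0)
S = 382.9 / 80.6
S = 4.7506 mV/unit

4.7506 mV/unit


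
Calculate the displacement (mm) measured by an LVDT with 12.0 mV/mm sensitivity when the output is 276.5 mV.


Displacement = Vout / sensitivity.
d = 276.5 / 12.0
d = 23.042 mm

23.042 mm


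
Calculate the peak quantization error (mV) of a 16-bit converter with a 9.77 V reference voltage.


The maximum quantization error is +/- LSB/2.
LSB = Vref / 2^n = 9.77 / 65536 = 0.00014908 V
Max error = LSB / 2 = 0.00014908 / 2 = 7.454e-05 V
Max error = 0.0745 mV

0.0745 mV


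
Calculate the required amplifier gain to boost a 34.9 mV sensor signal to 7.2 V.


Gain = Vout / Vin (converting to same units).
G = 7.2 V / 34.9 mV
G = 7200.0 mV / 34.9 mV
G = 206.3

206.3


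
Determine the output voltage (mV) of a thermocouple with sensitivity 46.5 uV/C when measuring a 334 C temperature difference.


The thermocouple output V = sensitivity * dT.
V = 46.5 uV/C * 334 C
V = 15531.0 uV
V = 15.531 mV

15.531 mV


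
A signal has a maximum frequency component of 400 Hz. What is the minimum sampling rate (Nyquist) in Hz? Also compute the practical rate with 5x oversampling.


By Nyquist theorem, fs_min = 2 * fmax.
fs_min = 2 * 400 = 800 Hz
Practical rate = 5 * fs_min = 5 * 800 = 4000 Hz

fs_min = 800 Hz, fs_practical = 4000 Hz


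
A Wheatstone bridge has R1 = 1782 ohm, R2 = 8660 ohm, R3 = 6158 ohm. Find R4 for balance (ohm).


At balance: R1*R4 = R2*R3, so R4 = R2*R3/R1.
R4 = 8660 * 6158 / 1782
R4 = 53328280 / 1782
R4 = 29926.08 ohm

29926.08 ohm


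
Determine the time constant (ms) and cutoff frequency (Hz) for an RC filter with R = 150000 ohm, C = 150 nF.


Time constant: tau = R * C.
tau = 150000 * 1.50e-07 = 0.0225 s
tau = 22.5 ms
Cutoff frequency: fc = 1 / (2*pi*R*C).
fc = 1 / (2*pi*0.0225) = 7.07 Hz

tau = 22.5 ms, fc = 7.07 Hz


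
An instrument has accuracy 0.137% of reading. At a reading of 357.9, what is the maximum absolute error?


Absolute error = (accuracy% / 100) * reading.
Error = (0.137 / 100) * 357.9
Error = 0.00137 * 357.9
Error = 0.4903

0.4903


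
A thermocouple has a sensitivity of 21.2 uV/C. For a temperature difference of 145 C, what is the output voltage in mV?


The thermocouple output V = sensitivity * dT.
V = 21.2 uV/C * 145 C
V = 3074.0 uV
V = 3.074 mV

3.074 mV


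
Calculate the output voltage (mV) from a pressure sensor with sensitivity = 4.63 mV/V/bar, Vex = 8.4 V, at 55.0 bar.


Output = sensitivity * Vex * P.
Vout = 4.63 * 8.4 * 55.0
Vout = 38.892 * 55.0
Vout = 2139.06 mV

2139.06 mV


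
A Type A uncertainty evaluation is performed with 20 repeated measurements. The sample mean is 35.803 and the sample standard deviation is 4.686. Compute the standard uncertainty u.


The standard uncertainty for Type A evaluation is u = s / sqrt(n).
u = 4.686 / sqrt(20)
u = 4.686 / 4.4721
u = 1.0478

1.0478


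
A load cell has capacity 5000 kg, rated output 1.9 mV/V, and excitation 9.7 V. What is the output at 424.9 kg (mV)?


Vout = rated_output * Vex * (load / capacity).
Vout = 1.9 * 9.7 * (424.9 / 5000)
Vout = 1.9 * 9.7 * 0.08498
Vout = 1.566 mV

1.566 mV


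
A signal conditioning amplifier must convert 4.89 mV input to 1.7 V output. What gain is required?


Gain = Vout / Vin (converting to same units).
G = 1.7 V / 4.89 mV
G = 1700.0 mV / 4.89 mV
G = 347.65

347.65


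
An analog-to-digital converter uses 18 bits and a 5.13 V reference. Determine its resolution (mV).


The resolution (LSB) of an ADC is Vref / 2^n.
LSB = 5.13 / 2^18
LSB = 5.13 / 262144
LSB = 1.957e-05 V = 0.0195694 mV

0.0195694 mV


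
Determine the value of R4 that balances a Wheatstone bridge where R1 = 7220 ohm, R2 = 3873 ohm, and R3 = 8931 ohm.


At balance: R1*R4 = R2*R3, so R4 = R2*R3/R1.
R4 = 3873 * 8931 / 7220
R4 = 34589763 / 7220
R4 = 4790.83 ohm

4790.83 ohm


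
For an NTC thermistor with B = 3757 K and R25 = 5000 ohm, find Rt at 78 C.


NTC thermistor equation: Rt = R25 * exp(B * (1/T - 1/T25)).
T in Kelvin: 351.15 K, T25 = 298.15 K
1/T - 1/T25 = 1/351.15 - 1/298.15 = -0.00050623
B * (1/T - 1/T25) = 3757 * -0.00050623 = -1.9019
Rt = 5000 * exp(-1.9019) = 746.4 ohm

746.4 ohm


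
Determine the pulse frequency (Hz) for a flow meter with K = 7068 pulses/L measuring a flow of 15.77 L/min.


Frequency = K * Q / 60 (converting L/min to L/s).
f = 7068 * 15.77 / 60
f = 111462.36 / 60
f = 1857.71 Hz

1857.71 Hz


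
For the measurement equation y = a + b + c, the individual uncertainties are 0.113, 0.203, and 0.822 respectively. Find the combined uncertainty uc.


For a sum of independent quantities, uc = sqrt(u1^2 + u2^2 + u3^2).
uc = sqrt(0.113^2 + 0.203^2 + 0.822^2)
uc = sqrt(0.012769 + 0.041209 + 0.675684)
uc = 0.8542

0.8542


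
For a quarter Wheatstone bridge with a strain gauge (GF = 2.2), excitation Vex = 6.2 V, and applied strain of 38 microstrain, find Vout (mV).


Quarter bridge output: Vout = (GF * epsilon * Vex) / 4.
Vout = (2.2 * 38e-6 * 6.2) / 4
Vout = 0.00051832 / 4 V
Vout = 0.00012958 V = 0.1296 mV

0.1296 mV


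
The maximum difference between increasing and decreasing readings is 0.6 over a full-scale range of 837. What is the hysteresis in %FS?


Hysteresis = (max difference / full scale) * 100%.
H = (0.6 / 837) * 100
H = 0.072 %FS

0.072 %FS


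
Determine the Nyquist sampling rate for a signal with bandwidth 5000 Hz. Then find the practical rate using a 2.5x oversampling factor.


By Nyquist theorem, fs_min = 2 * fmax.
fs_min = 2 * 5000 = 10000 Hz
Practical rate = 2.5 * fs_min = 2.5 * 10000 = 25000 Hz

fs_min = 10000 Hz, fs_practical = 25000 Hz


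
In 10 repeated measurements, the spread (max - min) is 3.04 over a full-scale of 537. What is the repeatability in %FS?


Repeatability = (spread / full scale) * 100%.
R = (3.04 / 537) * 100
R = 0.566 %FS

0.566 %FS


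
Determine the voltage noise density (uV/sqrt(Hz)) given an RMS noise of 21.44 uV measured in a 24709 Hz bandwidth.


Noise spectral density = Vrms / sqrt(BW).
NSD = 21.44 / sqrt(24709)
NSD = 21.44 / 157.191
NSD = 0.1364 uV/sqrt(Hz)

0.1364 uV/sqrt(Hz)


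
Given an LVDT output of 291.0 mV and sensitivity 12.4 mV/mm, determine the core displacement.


Displacement = Vout / sensitivity.
d = 291.0 / 12.4
d = 23.468 mm

23.468 mm


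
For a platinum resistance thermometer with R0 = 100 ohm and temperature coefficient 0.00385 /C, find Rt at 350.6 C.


The RTD equation: Rt = R0 * (1 + alpha * T).
Rt = 100 * (1 + 0.00385 * 350.6)
Rt = 100 * (1 + 1.34981)
Rt = 100 * 2.34981
Rt = 234.981 ohm

234.981 ohm


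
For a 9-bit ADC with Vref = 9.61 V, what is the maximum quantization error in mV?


The maximum quantization error is +/- LSB/2.
LSB = Vref / 2^n = 9.61 / 512 = 0.01876953 V
Max error = LSB / 2 = 0.01876953 / 2 = 0.00938477 V
Max error = 9.3848 mV

9.3848 mV


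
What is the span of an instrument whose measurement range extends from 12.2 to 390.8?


Span = upper range - lower range.
Span = 390.8 - (12.2)
Span = 378.6

378.6


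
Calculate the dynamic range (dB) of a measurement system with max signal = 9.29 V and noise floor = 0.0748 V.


Dynamic range = 20 * log10(Vmax / Vnoise).
DR = 20 * log10(9.29 / 0.0748)
DR = 20 * log10(124.2)
DR = 41.88 dB

41.88 dB


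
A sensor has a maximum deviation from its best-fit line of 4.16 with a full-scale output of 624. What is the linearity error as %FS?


Linearity error = (max deviation / full scale) * 100%.
Linearity = (4.16 / 624) * 100
Linearity = 0.667 %FS

0.667 %FS


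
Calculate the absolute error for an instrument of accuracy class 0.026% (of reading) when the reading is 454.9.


Absolute error = (accuracy% / 100) * reading.
Error = (0.026 / 100) * 454.9
Error = 0.00026 * 454.9
Error = 0.1183

0.1183


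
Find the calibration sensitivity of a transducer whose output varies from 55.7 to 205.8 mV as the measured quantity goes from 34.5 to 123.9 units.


Sensitivity = (y2 - y1) / (x2 - x1).
S = (205.8 - 55.7) / (123.9 - 34.5)
S = 150.1 / 89.4
S = 1.679 mV/unit

1.679 mV/unit


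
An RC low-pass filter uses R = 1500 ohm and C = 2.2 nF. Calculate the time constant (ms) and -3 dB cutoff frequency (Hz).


Time constant: tau = R * C.
tau = 1500 * 2.20e-09 = 3.3e-06 s
tau = 0.0033 ms
Cutoff frequency: fc = 1 / (2*pi*R*C).
fc = 1 / (2*pi*3.3e-06) = 48228.77 Hz

tau = 0.0033 ms, fc = 48228.77 Hz


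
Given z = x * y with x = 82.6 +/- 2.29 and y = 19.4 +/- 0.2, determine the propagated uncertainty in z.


For a product z = x*y, the relative uncertainty is:
uz/z = sqrt((ux/x)^2 + (uy/y)^2)
Relative uncertainties: ux/x = 2.29/82.6 = 0.027724
uy/y = 0.2/19.4 = 0.010309
z = 82.6 * 19.4 = 1602.4
uz = 1602.4 * sqrt(0.027724^2 + 0.010309^2) = 47.398

47.398


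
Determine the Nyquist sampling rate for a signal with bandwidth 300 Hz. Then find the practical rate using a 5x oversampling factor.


By Nyquist theorem, fs_min = 2 * fmax.
fs_min = 2 * 300 = 600 Hz
Practical rate = 5 * fs_min = 5 * 600 = 3000 Hz

fs_min = 600 Hz, fs_practical = 3000 Hz


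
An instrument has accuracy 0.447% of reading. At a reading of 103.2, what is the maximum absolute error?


Absolute error = (accuracy% / 100) * reading.
Error = (0.447 / 100) * 103.2
Error = 0.00447 * 103.2
Error = 0.4613

0.4613


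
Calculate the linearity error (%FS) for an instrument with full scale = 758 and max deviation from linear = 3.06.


Linearity error = (max deviation / full scale) * 100%.
Linearity = (3.06 / 758) * 100
Linearity = 0.404 %FS

0.404 %FS
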